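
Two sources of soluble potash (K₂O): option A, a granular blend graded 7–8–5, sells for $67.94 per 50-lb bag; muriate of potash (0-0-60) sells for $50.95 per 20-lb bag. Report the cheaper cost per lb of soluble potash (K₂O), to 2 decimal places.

option A: K₂O per bag = 50 × 5% = 2.5 lb; cost = 67.94 / 2.5 = $27.1760/lb K₂O.
muriate of potash: K₂O per bag = 20 × 60% = 12 lb; cost = 50.95 / 12 = $4.2458/lb K₂O.
muriate of potash is cheaper.

$4.25 per lb K₂O (muriate of potash)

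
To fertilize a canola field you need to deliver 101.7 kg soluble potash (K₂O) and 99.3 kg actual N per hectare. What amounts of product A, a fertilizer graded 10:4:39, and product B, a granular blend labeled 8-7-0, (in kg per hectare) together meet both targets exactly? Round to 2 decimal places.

Per-hectare balance (a = product A, b = product B):
K₂O: 0.39·a + 0·b = 101.7
N: 0.1·a + 0.08·b = 99.3
Eliminate a: (row1) − 0.39/0.1·(row2) → -0.312·b = -285.57, so b = 915.288.
Back-substitute: a = (101.7 − 0·915.288) / 0.39 = 260.769.

260.77 kg product A, 915.29 kg product B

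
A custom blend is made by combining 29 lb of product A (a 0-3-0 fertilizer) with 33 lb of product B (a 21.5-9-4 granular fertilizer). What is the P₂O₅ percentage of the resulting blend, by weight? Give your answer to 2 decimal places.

6.19% P₂O₅

Total mass = 29 + 33 = 62 lb.
P₂O₅ mass = 3%×29 + 9%×33 = 3.84 lb.
% P₂O₅ = 3.84 / 62 = 6.19355%.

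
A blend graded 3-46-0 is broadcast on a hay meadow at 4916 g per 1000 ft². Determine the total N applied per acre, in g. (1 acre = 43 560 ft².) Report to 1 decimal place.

6424.2 g N per acre

nitrogen per 1000 ft² = 4916 × 3% = 147.48 g.
Convert to per acre: 147.48 × 43.56 = 6424.23 g.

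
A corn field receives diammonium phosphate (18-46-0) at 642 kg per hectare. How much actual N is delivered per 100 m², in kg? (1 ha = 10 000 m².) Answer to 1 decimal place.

nitrogen per hectare = 642 × 18% = 115.56 kg.
Convert to per 100 m²: 115.56 × 0.01 = 1.1556 kg.

1.2 kg N per hundred sq m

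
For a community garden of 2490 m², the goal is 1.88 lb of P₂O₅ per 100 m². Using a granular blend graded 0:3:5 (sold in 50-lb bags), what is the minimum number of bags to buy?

32 bags

Product per 100 m² = 1.88 / 3% = 62.6667 lb.
Total product = 62.6667 × 2490 / 100 = 1560.4 lb.
Bags = ⌈1560.4 / 50⌉ = 32.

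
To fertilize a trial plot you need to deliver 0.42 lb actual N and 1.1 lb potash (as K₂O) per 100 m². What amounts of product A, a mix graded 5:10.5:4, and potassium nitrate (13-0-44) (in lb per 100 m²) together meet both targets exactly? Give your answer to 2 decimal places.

2.49 lb product A, 2.27 lb potassium nitrate

Let a = lb of product A, b = lb of potassium nitrate (per 100 m²).
N: 0.05·a + 0.13·b = 0.42
K₂O: 0.04·a + 0.44·b = 1.1
From row1: a = (0.42 − 0.13·b) / 0.05.
Into row2: 0.04·(0.42 − 0.13·b)/0.05 + 0.44·b = 1.1 → b = 2.27381, a = 2.4881.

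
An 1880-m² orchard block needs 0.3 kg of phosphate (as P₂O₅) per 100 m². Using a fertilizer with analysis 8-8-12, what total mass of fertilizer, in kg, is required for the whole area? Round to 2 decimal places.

70.50 kg

Product per 100 m² = 0.3 / 8% = 3.75 kg.
Total product = 3.75 × 1880 / 100 = 70.5 kg.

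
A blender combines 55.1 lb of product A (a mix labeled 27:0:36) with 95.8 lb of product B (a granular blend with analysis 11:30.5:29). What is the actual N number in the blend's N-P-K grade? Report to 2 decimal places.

16.84% N

Total mass = 55.1 + 95.8 = 150.9 lb.
N mass = 27%×55.1 + 11%×95.8 = 25.415 lb.
% N = 25.415 / 150.9 = 16.8423%.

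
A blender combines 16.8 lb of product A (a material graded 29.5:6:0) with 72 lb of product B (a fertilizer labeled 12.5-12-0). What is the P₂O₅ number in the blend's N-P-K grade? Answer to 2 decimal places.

Total mass = 16.8 + 72 = 88.8 lb.
P₂O₅ mass = 6%×16.8 + 12%×72 = 9.648 lb.
% P₂O₅ = 9.648 / 88.8 = 10.8649%.

10.86% P₂O₅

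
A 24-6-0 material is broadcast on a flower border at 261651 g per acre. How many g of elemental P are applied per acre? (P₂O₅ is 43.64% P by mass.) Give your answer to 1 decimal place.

P₂O₅ per acre = 261651 × 6% = 15699.1 g.
Elemental P = 15699.1 × 0.4364 = 6851.07 g per acre.

6851.1 g P per acre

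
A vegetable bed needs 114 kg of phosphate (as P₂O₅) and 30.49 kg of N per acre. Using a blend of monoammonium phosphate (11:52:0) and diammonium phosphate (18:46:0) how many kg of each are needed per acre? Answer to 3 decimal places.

Let a = kg of monoammonium phosphate, b = kg of diammonium phosphate (per acre).
P₂O₅: 0.52·a + 0.46·b = 114
N: 0.11·a + 0.18·b = 30.49
Solving simultaneously: a = 151.0372, b = 77.0884.

151.037 kg monoammonium phosphate, 77.088 kg diammonium phosphate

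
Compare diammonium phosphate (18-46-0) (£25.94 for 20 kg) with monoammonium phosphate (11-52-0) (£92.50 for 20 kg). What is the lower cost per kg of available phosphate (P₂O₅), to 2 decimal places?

£2.82 per kg P₂O₅ (diammonium phosphate)

diammonium phosphate: P₂O₅ per bag = 20 × 46% = 9.2 kg; cost = 25.94 / 9.2 = £2.8196/kg P₂O₅.
monoammonium phosphate: P₂O₅ per bag = 20 × 52% = 10.4 kg; cost = 92.50 / 10.4 = £8.8942/kg P₂O₅.
diammonium phosphate is cheaper.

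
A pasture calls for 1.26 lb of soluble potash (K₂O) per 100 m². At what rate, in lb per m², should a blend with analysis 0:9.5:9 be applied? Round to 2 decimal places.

0.14 lb of product per sq m

Product per 100 m² = 1.26 / 9% = 14 lb.
Convert to per m²: 14 × 0.01 = 0.14 lb.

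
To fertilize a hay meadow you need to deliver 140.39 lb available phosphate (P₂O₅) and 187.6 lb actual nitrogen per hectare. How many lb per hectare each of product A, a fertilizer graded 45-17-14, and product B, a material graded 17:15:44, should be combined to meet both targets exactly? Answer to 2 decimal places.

Let a = lb of product A, b = lb of product B (per hectare).
P₂O₅: 0.17·a + 0.15·b = 140.39
N: 0.45·a + 0.17·b = 187.6
From row1: a = (140.39 − 0.15·b) / 0.17.
Into row2: 0.45·(140.39 − 0.15·b)/0.17 + 0.17·b = 187.6 → b = 810.453, a = 110.718.

110.72 lb product A, 810.45 lb product B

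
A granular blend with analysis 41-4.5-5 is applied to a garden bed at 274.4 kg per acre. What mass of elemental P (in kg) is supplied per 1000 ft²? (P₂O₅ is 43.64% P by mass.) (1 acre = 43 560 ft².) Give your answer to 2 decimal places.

0.12 kg P per thousand sq ft

P₂O₅ per acre = 274.4 × 4.5% = 12.348 kg.
Elemental P = 12.348 × 0.4364 = 5.38867 kg per acre.
Convert to per 1000 ft²: 5.38867 × 0.0229568 = 0.123707 kg.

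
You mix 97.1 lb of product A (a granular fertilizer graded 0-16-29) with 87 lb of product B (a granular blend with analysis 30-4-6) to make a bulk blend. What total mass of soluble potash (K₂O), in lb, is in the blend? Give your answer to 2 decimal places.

33.38 lb K₂O

K₂O mass = 29%×97.1 + 6%×87 = 33.379 lb.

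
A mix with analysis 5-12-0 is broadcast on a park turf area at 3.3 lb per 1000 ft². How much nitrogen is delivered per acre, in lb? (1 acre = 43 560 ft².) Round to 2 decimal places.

nitrogen per 1000 ft² = 3.3 × 5% = 0.165 lb.
Convert to per acre: 0.165 × 43.56 = 7.1874 lb.

7.19 lb N per acre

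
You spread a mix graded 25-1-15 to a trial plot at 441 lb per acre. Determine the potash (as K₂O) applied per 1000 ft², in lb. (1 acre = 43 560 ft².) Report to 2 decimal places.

1.52 lb K₂O per thousand sq ft

K₂O per acre = 441 × 15% = 66.15 lb.
Convert to per 1000 ft²: 66.15 × 0.0229568 = 1.5186 lb.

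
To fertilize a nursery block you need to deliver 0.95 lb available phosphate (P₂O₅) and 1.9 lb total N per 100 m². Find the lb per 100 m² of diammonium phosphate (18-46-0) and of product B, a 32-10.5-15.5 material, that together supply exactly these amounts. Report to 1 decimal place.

Per-100 m² balance (a = diammonium phosphate, b = product B):
P₂O₅: 0.46·a + 0.105·b = 0.95
N: 0.18·a + 0.32·b = 1.9
Solving simultaneously: a = 0.814497, b = 5.47935.

0.8 lb diammonium phosphate, 5.5 lb product B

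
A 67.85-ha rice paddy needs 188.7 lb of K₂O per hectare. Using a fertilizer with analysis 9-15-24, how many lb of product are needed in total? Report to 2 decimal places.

Product per hectare = 188.7 / 24% = 786.25 lb.
Total product = 786.25 × 67.85 = 53347.062 lb.

53347.06 lb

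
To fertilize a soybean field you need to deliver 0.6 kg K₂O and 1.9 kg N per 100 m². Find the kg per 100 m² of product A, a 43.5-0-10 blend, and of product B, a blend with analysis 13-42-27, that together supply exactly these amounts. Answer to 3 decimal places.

4.165 kg product A, 0.680 kg product B

Let a = kg of product A, b = kg of product B (per 100 m²).
K₂O: 0.1·a + 0.27·b = 0.6
N: 0.435·a + 0.13·b = 1.9
Eliminate b: (row1) − 0.27/0.13·(row2) → -0.803462·a = -3.34615, so a = 4.16467.
Then b = (1.9 − 0.435·4.16467) / 0.13 = 0.679751.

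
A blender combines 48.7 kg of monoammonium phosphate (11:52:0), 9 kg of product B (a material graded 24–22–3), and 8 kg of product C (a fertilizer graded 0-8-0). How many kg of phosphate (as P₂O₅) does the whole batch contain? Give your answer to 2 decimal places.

27.94 kg P₂O₅

P₂O₅ mass = 52%×48.7 + 22%×9 + 8%×8 = 27.944 kg.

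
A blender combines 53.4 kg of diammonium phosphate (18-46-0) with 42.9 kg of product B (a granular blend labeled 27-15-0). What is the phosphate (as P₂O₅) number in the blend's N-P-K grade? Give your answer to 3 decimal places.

32.190% P₂O₅

Total mass = 53.4 + 42.9 = 96.3 kg.
P₂O₅ mass = 46%×53.4 + 15%×42.9 = 30.999 kg.
% P₂O₅ = 30.999 / 96.3 = 32.19003%.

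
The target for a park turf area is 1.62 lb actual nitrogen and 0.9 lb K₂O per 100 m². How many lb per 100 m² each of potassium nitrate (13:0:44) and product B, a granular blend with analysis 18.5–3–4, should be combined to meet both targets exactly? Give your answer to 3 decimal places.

1.335 lb potassium nitrate, 7.819 lb product B

With a, b = lb per 100 m² of potassium nitrate and product B:
N: 0.13·a + 0.185·b = 1.62
K₂O: 0.44·a + 0.04·b = 0.9
From row1: a = (1.62 − 0.185·b) / 0.13.
Into row2: 0.44·(1.62 − 0.185·b)/0.13 + 0.04·b = 0.9 → b = 7.8189, a = 1.33465.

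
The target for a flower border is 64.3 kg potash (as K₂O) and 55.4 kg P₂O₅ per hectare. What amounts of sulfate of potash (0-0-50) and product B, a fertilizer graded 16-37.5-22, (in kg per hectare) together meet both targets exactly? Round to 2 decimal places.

With a, b = kg per hectare of sulfate of potash and product B:
K₂O: 0.5·a + 0.22·b = 64.3
P₂O₅: 0·a + 0.375·b = 55.4
Solving simultaneously: a = 63.5973, b = 147.733.

63.60 kg sulfate of potash, 147.73 kg product B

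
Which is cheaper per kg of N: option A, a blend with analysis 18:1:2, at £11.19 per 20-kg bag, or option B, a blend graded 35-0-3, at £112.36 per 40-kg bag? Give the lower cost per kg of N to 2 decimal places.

£3.11 per kg N (option A)

option A: N per bag = 20 × 18% = 3.6 kg; cost = 11.19 / 3.6 = £3.1083/kg N.
option B: N per bag = 40 × 35% = 14 kg; cost = 112.36 / 14 = £8.0257/kg N.
option A is cheaper.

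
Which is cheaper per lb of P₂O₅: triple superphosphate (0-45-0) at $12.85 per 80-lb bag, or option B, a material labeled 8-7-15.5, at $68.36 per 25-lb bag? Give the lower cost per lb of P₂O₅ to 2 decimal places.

triple superphosphate: P₂O₅ per bag = 80 × 45% = 36 lb; cost = 12.85 / 36 = $0.3569/lb P₂O₅.
option B: P₂O₅ per bag = 25 × 7% = 1.75 lb; cost = 68.36 / 1.75 = $39.0629/lb P₂O₅.
triple superphosphate is cheaper.

$0.36 per lb P₂O₅ (triple superphosphate)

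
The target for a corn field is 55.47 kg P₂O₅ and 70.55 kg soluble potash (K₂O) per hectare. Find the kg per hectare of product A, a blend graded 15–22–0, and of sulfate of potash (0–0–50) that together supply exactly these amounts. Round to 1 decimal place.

252.1 kg product A, 141.1 kg sulfate of potash

Let a = kg of product A, b = kg of sulfate of potash (per hectare).
P₂O₅: 0.22·a + 0·b = 55.47
K₂O: 0·a + 0.5·b = 70.55
Solving simultaneously: a = 252.136, b = 141.1.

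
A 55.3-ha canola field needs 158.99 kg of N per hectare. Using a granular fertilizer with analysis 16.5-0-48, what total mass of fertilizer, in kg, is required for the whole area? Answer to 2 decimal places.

53285.74 kg

Product per hectare = 158.99 / 16.5% = 963.576 kg.
Total product = 963.576 × 55.3 = 53285.739 kg.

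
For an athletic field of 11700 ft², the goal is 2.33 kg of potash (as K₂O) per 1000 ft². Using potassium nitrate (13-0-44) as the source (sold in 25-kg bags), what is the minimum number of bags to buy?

3 bags

Product per 1000 ft² = 2.33 / 44% = 5.29545 kg.
Total product = 5.29545 × 11700 / 1000 = 61.9568 kg.
Bags = ⌈61.9568 / 25⌉ = 3.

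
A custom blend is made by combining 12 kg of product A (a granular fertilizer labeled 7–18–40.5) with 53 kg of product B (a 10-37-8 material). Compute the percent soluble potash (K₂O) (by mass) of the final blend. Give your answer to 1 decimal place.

Total mass = 12 + 53 = 65 kg.
K₂O mass = 40.5%×12 + 8%×53 = 9.1 kg.
% K₂O = 9.1 / 65 = 14%.

14.0% K₂O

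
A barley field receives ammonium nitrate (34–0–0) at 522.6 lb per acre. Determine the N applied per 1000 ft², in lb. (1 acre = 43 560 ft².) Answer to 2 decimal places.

4.08 lb N per thousand sq ft

nitrogen per acre = 522.6 × 34% = 177.684 lb.
Convert to per 1000 ft²: 177.684 × 0.0229568 = 4.07906 lb.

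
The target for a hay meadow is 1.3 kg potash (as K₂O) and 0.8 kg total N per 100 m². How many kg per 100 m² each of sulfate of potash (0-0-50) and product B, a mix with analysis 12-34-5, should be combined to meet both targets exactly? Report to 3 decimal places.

With a, b = kg per 100 m² of sulfate of potash and product B:
K₂O: 0.5·a + 0.05·b = 1.3
N: 0·a + 0.12·b = 0.8
Solving simultaneously: a = 1.93333, b = 6.66667.

1.933 kg sulfate of potash, 6.667 kg product B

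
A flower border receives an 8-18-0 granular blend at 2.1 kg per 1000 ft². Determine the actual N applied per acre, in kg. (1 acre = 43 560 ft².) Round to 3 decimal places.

7.318 kg N per acre

nitrogen per 1000 ft² = 2.1 × 8% = 0.168 kg.
Convert to per acre: 0.168 × 43.56 = 7.31808 kg.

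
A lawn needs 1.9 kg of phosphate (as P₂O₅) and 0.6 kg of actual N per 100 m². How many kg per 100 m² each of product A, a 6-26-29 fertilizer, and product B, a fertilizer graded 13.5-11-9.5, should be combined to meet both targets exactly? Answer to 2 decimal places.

Per-100 m² balance (a = product A, b = product B):
P₂O₅: 0.26·a + 0.11·b = 1.9
N: 0.06·a + 0.135·b = 0.6
Eliminate b: (row1) − 0.11/0.135·(row2) → 0.211111·a = 1.41111, so a = 6.68421.
Then b = (0.6 − 0.06·6.68421) / 0.135 = 1.47368.

6.68 kg product A, 1.47 kg product B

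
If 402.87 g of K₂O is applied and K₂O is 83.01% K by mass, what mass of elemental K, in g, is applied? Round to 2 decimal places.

334.42 g K

K = 402.87 × 0.8301 = 334.422 g.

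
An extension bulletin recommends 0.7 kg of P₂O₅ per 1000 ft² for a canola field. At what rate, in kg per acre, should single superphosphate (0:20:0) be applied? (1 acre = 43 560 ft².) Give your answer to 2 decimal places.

152.46 kg of product per acre

Product per 1000 ft² = 0.7 / 20% = 3.5 kg.
Convert to per acre: 3.5 × 43.56 = 152.46 kg.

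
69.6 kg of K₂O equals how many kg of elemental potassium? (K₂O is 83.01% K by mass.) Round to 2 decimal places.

K = 69.6 × 0.8301 = 57.77496 kg.

57.77 kg K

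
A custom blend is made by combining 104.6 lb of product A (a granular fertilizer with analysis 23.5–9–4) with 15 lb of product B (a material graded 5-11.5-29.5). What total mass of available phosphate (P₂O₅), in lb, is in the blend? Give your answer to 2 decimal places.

P₂O₅ mass = 9%×104.6 + 11.5%×15 = 11.139 lb.

11.14 lb P₂O₅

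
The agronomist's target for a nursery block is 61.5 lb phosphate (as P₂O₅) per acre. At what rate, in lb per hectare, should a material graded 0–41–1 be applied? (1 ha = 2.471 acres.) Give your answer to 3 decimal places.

370.650 lb of product per hectare

Product per acre = 61.5 / 41% = 150 lb.
Convert to per hectare: 150 × 2.471 = 370.65 lb.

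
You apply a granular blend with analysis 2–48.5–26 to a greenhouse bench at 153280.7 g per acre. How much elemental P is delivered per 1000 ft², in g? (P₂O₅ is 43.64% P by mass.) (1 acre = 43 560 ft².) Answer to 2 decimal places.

744.78 g P per thousand sq ft

P₂O₅ per acre = 153280.7 × 48.5% = 74341.1 g.
Elemental P = 74341.1 × 0.4364 = 32442.5 g per acre.
Convert to per 1000 ft²: 32442.5 × 0.0229568 = 744.777 g.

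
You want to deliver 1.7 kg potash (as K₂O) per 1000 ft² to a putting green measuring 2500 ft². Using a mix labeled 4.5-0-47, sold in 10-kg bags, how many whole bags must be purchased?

1 bags

Product per 1000 ft² = 1.7 / 47% = 3.61702 kg.
Total product = 3.61702 × 2500 / 1000 = 9.04255 kg.
Bags = ⌈9.04255 / 10⌉ = 1.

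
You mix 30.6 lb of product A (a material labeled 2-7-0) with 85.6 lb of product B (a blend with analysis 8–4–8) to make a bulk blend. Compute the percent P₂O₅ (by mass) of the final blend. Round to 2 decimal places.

Total mass = 30.6 + 85.6 = 116.2 lb.
P₂O₅ mass = 7%×30.6 + 4%×85.6 = 5.566 lb.
% P₂O₅ = 5.566 / 116.2 = 4.79002%.

4.79% P₂O₅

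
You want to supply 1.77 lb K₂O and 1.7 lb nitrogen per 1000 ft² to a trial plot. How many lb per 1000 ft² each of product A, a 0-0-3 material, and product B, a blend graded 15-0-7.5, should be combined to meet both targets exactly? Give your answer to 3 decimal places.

30.667 lb product A, 11.333 lb product B

Let a = lb of product A, b = lb of product B (per 1000 ft²).
K₂O: 0.03·a + 0.075·b = 1.77
N: 0·a + 0.15·b = 1.7
Solving simultaneously: a = 30.6667, b = 11.3333.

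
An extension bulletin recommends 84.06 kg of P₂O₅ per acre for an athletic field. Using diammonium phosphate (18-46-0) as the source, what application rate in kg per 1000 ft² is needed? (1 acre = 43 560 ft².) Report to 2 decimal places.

Product per acre = 84.06 / 46% = 182.739 kg.
Convert to per 1000 ft²: 182.739 × 0.0229568 = 4.19511 kg.

4.20 kg of product per thousand sq ft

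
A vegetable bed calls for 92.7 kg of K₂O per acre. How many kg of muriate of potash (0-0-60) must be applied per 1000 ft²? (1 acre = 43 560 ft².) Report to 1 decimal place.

3.5 kg of product per thousand sq ft

Product per acre = 92.7 / 60% = 154.5 kg.
Convert to per 1000 ft²: 154.5 × 0.0229568 = 3.54683 kg.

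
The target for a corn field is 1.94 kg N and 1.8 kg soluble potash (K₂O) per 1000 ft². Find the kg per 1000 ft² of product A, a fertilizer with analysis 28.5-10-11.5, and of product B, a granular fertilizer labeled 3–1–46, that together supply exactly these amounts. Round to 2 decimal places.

6.57 kg product A, 2.27 kg product B

Let a = kg of product A, b = kg of product B (per 1000 ft²).
N: 0.285·a + 0.03·b = 1.94
K₂O: 0.115·a + 0.46·b = 1.8
Eliminate a: (row1) − 0.285/0.115·(row2) → -1.11·b = -2.52087, so b = 2.27105.
Back-substitute: a = (1.94 − 0.03·2.27105) / 0.285 = 6.56796.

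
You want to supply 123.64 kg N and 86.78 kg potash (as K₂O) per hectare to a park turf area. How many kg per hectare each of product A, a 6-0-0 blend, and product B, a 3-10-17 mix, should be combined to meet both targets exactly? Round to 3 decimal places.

1805.431 kg product A, 510.471 kg product B

Let a = kg of product A, b = kg of product B (per hectare).
N: 0.06·a + 0.03·b = 123.64
K₂O: 0·a + 0.17·b = 86.78
Solving simultaneously: a = 1805.4314, b = 510.4706.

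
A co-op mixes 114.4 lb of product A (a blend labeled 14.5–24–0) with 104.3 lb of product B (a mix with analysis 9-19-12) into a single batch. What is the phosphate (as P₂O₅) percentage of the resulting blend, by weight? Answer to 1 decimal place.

21.6% P₂O₅

Total mass = 114.4 + 104.3 = 218.7 lb.
P₂O₅ mass = 24%×114.4 + 19%×104.3 = 47.273 lb.
% P₂O₅ = 47.273 / 218.7 = 21.6155%.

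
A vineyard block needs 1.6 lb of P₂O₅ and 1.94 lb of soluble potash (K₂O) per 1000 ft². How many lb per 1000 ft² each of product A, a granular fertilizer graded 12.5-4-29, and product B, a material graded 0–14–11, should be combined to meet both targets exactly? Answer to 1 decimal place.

Let a = lb of product A, b = lb of product B (per 1000 ft²).
P₂O₅: 0.04·a + 0.14·b = 1.6
K₂O: 0.29·a + 0.11·b = 1.94
Eliminate a: (row1) − 0.04/0.29·(row2) → 0.124828·b = 1.33241, so b = 10.674.
Back-substitute: a = (1.6 − 0.14·10.674) / 0.04 = 2.64088.

2.6 lb product A, 10.7 lb product B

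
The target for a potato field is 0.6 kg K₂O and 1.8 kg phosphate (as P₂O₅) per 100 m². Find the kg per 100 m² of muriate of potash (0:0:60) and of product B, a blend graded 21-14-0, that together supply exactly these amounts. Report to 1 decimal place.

1.0 kg muriate of potash, 12.9 kg product B

Let a = kg of muriate of potash, b = kg of product B (per 100 m²).
K₂O: 0.6·a + 0·b = 0.6
P₂O₅: 0·a + 0.14·b = 1.8
Solving simultaneously: a = 1, b = 12.8571.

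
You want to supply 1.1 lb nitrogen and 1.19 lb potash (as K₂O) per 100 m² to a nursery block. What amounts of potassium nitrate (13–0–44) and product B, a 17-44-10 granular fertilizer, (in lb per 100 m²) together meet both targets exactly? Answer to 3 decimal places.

1.494 lb potassium nitrate, 5.328 lb product B

Per-100 m² balance (a = potassium nitrate, b = product B):
N: 0.13·a + 0.17·b = 1.1
K₂O: 0.44·a + 0.1·b = 1.19
From row1: a = (1.1 − 0.17·b) / 0.13.
Into row2: 0.44·(1.1 − 0.17·b)/0.13 + 0.1·b = 1.19 → b = 5.32848, a = 1.49353.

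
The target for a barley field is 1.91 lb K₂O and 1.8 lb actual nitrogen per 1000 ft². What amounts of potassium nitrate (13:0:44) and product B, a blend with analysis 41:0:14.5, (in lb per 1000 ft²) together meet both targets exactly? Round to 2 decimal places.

3.23 lb potassium nitrate, 3.37 lb product B

With a, b = lb per 1000 ft² of potassium nitrate and product B:
K₂O: 0.44·a + 0.145·b = 1.91
N: 0.13·a + 0.41·b = 1.8
Eliminate a: (row1) − 0.44/0.13·(row2) → -1.24269·b = -4.18231, so b = 3.36552.
Back-substitute: a = (1.91 − 0.145·3.36552) / 0.44 = 3.23182.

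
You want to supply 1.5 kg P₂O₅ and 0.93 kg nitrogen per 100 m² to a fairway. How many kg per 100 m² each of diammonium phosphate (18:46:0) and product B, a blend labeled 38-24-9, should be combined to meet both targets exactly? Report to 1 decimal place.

Per-100 m² balance (a = diammonium phosphate, b = product B):
P₂O₅: 0.46·a + 0.24·b = 1.5
N: 0.18·a + 0.38·b = 0.93
Eliminate a: (row1) − 0.46/0.18·(row2) → -0.731111·b = -0.876667, so b = 1.19909.
Back-substitute: a = (1.5 − 0.24·1.19909) / 0.46 = 2.63526.

2.6 kg diammonium phosphate, 1.2 kg product B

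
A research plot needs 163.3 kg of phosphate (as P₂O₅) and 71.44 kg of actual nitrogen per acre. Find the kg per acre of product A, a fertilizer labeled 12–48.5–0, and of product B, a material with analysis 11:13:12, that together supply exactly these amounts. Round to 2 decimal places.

229.82 kg product A, 398.74 kg product B

Let a = kg of product A, b = kg of product B (per acre).
P₂O₅: 0.485·a + 0.13·b = 163.3
N: 0.12·a + 0.11·b = 71.44
Eliminate b: (row1) − 0.13/0.11·(row2) → 0.343182·a = 78.8709, so a = 229.823.
Then b = (71.44 − 0.12·229.823) / 0.11 = 398.739.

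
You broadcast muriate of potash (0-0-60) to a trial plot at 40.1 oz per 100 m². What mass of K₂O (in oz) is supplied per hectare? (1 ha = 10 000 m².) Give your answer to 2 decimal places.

2406.00 oz K₂O per hectare

K₂O per 100 m² = 40.1 × 60% = 24.06 oz.
Convert to per hectare: 24.06 × 100 = 2406 oz.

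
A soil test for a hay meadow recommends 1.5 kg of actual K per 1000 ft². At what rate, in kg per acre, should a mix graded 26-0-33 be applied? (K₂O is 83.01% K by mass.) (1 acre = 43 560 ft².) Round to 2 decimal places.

As K₂O: 1.5 / 0.8301 = 1.80701 kg per 1000 ft².
Product per 1000 ft² = 1.80701 / 33% = 5.47579 kg.
Convert to per acre: 5.47579 × 43.56 = 238.525 kg.

238.53 kg of product per acre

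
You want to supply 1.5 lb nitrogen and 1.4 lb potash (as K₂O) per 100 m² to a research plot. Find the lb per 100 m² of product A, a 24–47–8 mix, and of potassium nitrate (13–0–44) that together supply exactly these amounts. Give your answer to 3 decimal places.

5.021 lb product A, 2.269 lb potassium nitrate

Let a = lb of product A, b = lb of potassium nitrate (per 100 m²).
N: 0.24·a + 0.13·b = 1.5
K₂O: 0.08·a + 0.44·b = 1.4
Eliminate b: (row1) − 0.13/0.44·(row2) → 0.216364·a = 1.08636, so a = 5.02101.
Then b = (1.4 − 0.08·5.02101) / 0.44 = 2.26891.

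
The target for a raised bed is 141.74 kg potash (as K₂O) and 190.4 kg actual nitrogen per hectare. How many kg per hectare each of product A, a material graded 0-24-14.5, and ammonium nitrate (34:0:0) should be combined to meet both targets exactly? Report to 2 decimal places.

Let a = kg of product A, b = kg of ammonium nitrate (per hectare).
K₂O: 0.145·a + 0·b = 141.74
N: 0·a + 0.34·b = 190.4
Solving simultaneously: a = 977.517, b = 560.

977.52 kg product A, 560.00 kg ammonium nitrate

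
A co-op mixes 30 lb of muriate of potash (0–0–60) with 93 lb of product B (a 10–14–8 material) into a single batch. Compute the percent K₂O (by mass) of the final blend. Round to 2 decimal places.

20.68% K₂O

Total mass = 30 + 93 = 123 lb.
K₂O mass = 60%×30 + 8%×93 = 25.44 lb.
% K₂O = 25.44 / 123 = 20.6829%.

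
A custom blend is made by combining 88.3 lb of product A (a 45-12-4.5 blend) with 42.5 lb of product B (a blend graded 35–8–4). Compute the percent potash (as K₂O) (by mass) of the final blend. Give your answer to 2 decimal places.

Total mass = 88.3 + 42.5 = 130.8 lb.
K₂O mass = 4.5%×88.3 + 4%×42.5 = 5.6735 lb.
% K₂O = 5.6735 / 130.8 = 4.33754%.

4.34% K₂O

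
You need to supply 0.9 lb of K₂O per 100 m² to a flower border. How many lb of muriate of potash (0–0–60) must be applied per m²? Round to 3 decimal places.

Product per 100 m² = 0.9 / 60% = 1.5 lb.
Convert to per m²: 1.5 × 0.01 = 0.015 lb.

0.015 lb of product per sq m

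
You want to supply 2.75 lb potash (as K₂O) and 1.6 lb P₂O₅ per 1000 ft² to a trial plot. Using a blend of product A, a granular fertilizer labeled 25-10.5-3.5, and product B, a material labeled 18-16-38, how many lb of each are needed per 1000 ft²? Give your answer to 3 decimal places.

Let a = lb of product A, b = lb of product B (per 1000 ft²).
K₂O: 0.035·a + 0.38·b = 2.75
P₂O₅: 0.105·a + 0.16·b = 1.6
Solving simultaneously: a = 4.89796, b = 6.78571.

4.898 lb product A, 6.786 lb product B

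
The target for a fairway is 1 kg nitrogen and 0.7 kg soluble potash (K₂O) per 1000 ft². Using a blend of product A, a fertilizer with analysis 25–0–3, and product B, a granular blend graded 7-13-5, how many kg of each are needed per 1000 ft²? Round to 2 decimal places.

With a, b = kg per 1000 ft² of product A and product B:
N: 0.25·a + 0.07·b = 1
K₂O: 0.03·a + 0.05·b = 0.7
Solving simultaneously: a = 0.0961538, b = 13.9423.

0.10 kg product A, 13.94 kg product B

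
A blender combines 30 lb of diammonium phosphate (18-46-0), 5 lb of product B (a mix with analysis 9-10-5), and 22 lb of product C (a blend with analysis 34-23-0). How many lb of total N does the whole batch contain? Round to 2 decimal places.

13.33 lb N

N mass = 18%×30 + 9%×5 + 34%×22 = 13.33 lb.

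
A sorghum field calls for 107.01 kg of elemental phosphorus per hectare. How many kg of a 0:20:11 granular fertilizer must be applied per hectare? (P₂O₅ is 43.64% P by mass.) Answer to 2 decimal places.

1226.05 kg of product per hectare

As P₂O₅: 107.01 / 0.4364 = 245.211 kg per hectare.
Product per hectare = 245.211 / 20% = 1226.054 kg.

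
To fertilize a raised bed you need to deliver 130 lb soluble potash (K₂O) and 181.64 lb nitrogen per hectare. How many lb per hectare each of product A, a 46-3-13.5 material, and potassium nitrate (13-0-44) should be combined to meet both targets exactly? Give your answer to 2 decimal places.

Per-hectare balance (a = product A, b = potassium nitrate):
K₂O: 0.135·a + 0.44·b = 130
N: 0.46·a + 0.13·b = 181.64
Eliminate b: (row1) − 0.44/0.13·(row2) → -1.42192·a = -484.782, so a = 340.934.
Then b = (181.64 − 0.46·340.934) / 0.13 = 190.8499.

340.93 lb product A, 190.85 lb potassium nitrate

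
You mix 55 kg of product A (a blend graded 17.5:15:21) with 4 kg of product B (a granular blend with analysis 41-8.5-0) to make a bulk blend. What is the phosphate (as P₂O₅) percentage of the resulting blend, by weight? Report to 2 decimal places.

14.56% P₂O₅

Total mass = 55 + 4 = 59 kg.
P₂O₅ mass = 15%×55 + 8.5%×4 = 8.59 kg.
% P₂O₅ = 8.59 / 59 = 14.5593%.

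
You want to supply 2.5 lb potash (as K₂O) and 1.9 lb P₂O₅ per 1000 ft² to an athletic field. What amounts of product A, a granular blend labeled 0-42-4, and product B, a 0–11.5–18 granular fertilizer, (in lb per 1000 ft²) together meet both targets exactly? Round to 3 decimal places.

Let a = lb of product A, b = lb of product B (per 1000 ft²).
K₂O: 0.04·a + 0.18·b = 2.5
P₂O₅: 0.42·a + 0.115·b = 1.9
Solving simultaneously: a = 0.767606, b = 13.7183.

0.768 lb product A, 13.718 lb product B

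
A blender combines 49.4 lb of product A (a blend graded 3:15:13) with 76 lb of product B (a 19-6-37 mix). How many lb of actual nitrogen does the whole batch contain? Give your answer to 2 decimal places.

N mass = 3%×49.4 + 19%×76 = 15.922 lb.

15.92 lb N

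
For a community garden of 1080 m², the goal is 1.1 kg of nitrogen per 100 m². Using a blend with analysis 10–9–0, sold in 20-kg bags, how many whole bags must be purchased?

6 bags

Product per 100 m² = 1.1 / 10% = 11 kg.
Total product = 11 × 1080 / 100 = 118.8 kg.
Bags = ⌈118.8 / 20⌉ = 6.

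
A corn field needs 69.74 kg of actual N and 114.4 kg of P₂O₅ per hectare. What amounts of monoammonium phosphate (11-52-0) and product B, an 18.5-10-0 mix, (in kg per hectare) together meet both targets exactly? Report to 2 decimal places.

166.55 kg monoammonium phosphate, 277.94 kg product B

With a, b = kg per hectare of monoammonium phosphate and product B:
N: 0.11·a + 0.185·b = 69.74
P₂O₅: 0.52·a + 0.1·b = 114.4
Eliminate b: (row1) − 0.185/0.1·(row2) → -0.852·a = -141.9, so a = 166.549.
Then b = (114.4 − 0.52·166.549) / 0.1 = 277.944.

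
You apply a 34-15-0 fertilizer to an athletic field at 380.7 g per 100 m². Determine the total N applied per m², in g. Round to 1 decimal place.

1.3 g N per sq m

nitrogen per 100 m² = 380.7 × 34% = 129.438 g.
Convert to per m²: 129.438 × 0.01 = 1.29438 g.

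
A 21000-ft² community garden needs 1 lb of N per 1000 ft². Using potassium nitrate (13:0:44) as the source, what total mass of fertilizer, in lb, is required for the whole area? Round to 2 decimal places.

161.54 lb

Product per 1000 ft² = 1 / 13% = 7.69231 lb.
Total product = 7.69231 × 21000 / 1000 = 161.538 lb.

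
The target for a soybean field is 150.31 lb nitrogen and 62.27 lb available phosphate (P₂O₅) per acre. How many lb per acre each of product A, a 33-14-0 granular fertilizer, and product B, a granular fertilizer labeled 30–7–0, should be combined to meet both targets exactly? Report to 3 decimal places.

431.709 lb product A, 26.153 lb product B

With a, b = lb per acre of product A and product B:
N: 0.33·a + 0.3·b = 150.31
P₂O₅: 0.14·a + 0.07·b = 62.27
Eliminate b: (row1) − 0.3/0.07·(row2) → -0.27·a = -116.561, so a = 431.70899.
Then b = (62.27 − 0.14·431.70899) / 0.07 = 26.1534.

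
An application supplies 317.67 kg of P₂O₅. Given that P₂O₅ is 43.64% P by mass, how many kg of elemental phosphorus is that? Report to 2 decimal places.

P = 317.67 × 0.4364 = 138.631 kg.

138.63 kg P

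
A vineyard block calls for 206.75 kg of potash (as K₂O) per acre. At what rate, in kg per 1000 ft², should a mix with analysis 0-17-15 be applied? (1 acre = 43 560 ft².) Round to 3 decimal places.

31.642 kg of product per thousand sq ft

Product per acre = 206.75 / 15% = 1378.33 kg.
Convert to per 1000 ft²: 1378.33 × 0.0229568 = 31.6422 kg.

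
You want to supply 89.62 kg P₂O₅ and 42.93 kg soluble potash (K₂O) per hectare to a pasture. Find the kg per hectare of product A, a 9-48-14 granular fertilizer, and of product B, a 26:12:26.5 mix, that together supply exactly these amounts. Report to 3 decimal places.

168.457 kg product A, 73.004 kg product B

With a, b = kg per hectare of product A and product B:
P₂O₅: 0.48·a + 0.12·b = 89.62
K₂O: 0.14·a + 0.265·b = 42.93
From row1: a = (89.62 − 0.12·b) / 0.48.
Into row2: 0.14·(89.62 − 0.12·b)/0.48 + 0.265·b = 42.93 → b = 73.0036, a = 168.4574.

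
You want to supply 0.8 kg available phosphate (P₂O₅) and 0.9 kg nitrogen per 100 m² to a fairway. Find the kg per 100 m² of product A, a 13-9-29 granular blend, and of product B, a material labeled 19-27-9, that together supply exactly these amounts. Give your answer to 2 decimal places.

5.06 kg product A, 1.28 kg product B

Let a = kg of product A, b = kg of product B (per 100 m²).
P₂O₅: 0.09·a + 0.27·b = 0.8
N: 0.13·a + 0.19·b = 0.9
Solving simultaneously: a = 5.05556, b = 1.27778.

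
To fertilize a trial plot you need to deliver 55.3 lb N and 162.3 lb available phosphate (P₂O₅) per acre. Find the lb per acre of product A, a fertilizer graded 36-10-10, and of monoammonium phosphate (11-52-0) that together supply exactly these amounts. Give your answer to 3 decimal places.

Let a = lb of product A, b = lb of monoammonium phosphate (per acre).
N: 0.36·a + 0.11·b = 55.3
P₂O₅: 0.1·a + 0.52·b = 162.3
From row1: a = (55.3 − 0.11·b) / 0.36.
Into row2: 0.1·(55.3 − 0.11·b)/0.36 + 0.52·b = 162.3 → b = 300.2157, a = 61.8785.

61.879 lb product A, 300.216 lb monoammonium phosphate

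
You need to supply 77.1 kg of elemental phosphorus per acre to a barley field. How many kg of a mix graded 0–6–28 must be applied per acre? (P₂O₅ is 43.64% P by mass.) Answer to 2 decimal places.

2944.55 kg of product per acre

As P₂O₅: 77.1 / 0.4364 = 176.673 kg per acre.
Product per acre = 176.673 / 6% = 2944.546 kg.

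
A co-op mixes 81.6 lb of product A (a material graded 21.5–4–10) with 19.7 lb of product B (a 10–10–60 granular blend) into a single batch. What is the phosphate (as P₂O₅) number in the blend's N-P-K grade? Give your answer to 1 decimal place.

Total mass = 81.6 + 19.7 = 101.3 lb.
P₂O₅ mass = 4%×81.6 + 10%×19.7 = 5.234 lb.
% P₂O₅ = 5.234 / 101.3 = 5.16683%.

5.2% P₂O₅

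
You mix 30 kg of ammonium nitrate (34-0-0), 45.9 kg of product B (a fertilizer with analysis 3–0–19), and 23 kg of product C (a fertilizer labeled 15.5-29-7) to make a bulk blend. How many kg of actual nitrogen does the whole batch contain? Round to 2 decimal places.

N mass = 34%×30 + 3%×45.9 + 15.5%×23 = 15.142 kg.

15.14 kg N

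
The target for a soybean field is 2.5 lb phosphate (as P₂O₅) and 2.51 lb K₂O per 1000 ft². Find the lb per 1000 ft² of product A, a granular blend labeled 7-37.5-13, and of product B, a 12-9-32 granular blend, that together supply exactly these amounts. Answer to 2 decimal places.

5.30 lb product A, 5.69 lb product B

With a, b = lb per 1000 ft² of product A and product B:
P₂O₅: 0.375·a + 0.09·b = 2.5
K₂O: 0.13·a + 0.32·b = 2.51
Solving simultaneously: a = 5.30102, b = 5.69021.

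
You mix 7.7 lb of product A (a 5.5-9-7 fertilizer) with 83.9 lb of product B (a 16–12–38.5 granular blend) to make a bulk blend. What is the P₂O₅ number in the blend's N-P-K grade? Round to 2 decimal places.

11.75% P₂O₅

Total mass = 7.7 + 83.9 = 91.6 lb.
P₂O₅ mass = 9%×7.7 + 12%×83.9 = 10.761 lb.
% P₂O₅ = 10.761 / 91.6 = 11.7478%.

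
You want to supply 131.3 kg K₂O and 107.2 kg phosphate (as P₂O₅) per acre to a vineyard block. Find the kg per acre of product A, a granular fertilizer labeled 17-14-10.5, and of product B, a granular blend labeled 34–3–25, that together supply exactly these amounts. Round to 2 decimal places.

With a, b = kg per acre of product A and product B:
K₂O: 0.105·a + 0.25·b = 131.3
P₂O₅: 0.14·a + 0.03·b = 107.2
Solving simultaneously: a = 717.771, b = 223.736.

717.77 kg product A, 223.74 kg product B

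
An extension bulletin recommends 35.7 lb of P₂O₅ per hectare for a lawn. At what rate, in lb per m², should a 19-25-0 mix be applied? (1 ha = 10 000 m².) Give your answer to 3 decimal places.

0.014 lb of product per sq m

Product per hectare = 35.7 / 25% = 142.8 lb.
Convert to per m²: 142.8 × 0.0001 = 0.01428 lb.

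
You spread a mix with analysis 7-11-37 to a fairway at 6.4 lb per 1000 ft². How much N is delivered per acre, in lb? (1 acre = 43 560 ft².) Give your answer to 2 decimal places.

19.51 lb N per acre

nitrogen per 1000 ft² = 6.4 × 7% = 0.448 lb.
Convert to per acre: 0.448 × 43.56 = 19.5149 lb.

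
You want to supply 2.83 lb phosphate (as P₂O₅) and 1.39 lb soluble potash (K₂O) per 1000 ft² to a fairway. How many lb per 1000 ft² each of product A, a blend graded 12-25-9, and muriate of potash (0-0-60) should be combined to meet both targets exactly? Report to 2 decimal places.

Per-1000 ft² balance (a = product A, b = muriate of potash):
P₂O₅: 0.25·a + 0·b = 2.83
K₂O: 0.09·a + 0.6·b = 1.39
Eliminate b: (row1) − 0/0.6·(row2) → 0.25·a = 2.83, so a = 11.32.
Then b = (1.39 − 0.09·11.32) / 0.6 = 0.618667.

11.32 lb product A, 0.62 lb muriate of potash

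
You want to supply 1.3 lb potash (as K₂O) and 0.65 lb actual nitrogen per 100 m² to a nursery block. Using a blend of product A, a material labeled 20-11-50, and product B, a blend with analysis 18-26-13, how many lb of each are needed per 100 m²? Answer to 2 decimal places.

2.34 lb product A, 1.02 lb product B

Per-100 m² balance (a = product A, b = product B):
K₂O: 0.5·a + 0.13·b = 1.3
N: 0.2·a + 0.18·b = 0.65
Eliminate a: (row1) − 0.5/0.2·(row2) → -0.32·b = -0.325, so b = 1.01562.
Back-substitute: a = (1.3 − 0.13·1.01562) / 0.5 = 2.33594.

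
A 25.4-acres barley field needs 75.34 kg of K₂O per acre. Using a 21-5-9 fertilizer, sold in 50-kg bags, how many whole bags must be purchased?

426 bags

Product per acre = 75.34 / 9% = 837.111 kg.
Total product = 837.111 × 25.4 = 21262.6 kg.
Bags = ⌈21262.6 / 50⌉ = 426.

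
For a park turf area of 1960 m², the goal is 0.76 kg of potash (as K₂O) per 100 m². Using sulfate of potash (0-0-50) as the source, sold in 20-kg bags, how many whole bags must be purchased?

Product per 100 m² = 0.76 / 50% = 1.52 kg.
Total product = 1.52 × 1960 / 100 = 29.792 kg.
Bags = ⌈29.792 / 20⌉ = 2.

2 bags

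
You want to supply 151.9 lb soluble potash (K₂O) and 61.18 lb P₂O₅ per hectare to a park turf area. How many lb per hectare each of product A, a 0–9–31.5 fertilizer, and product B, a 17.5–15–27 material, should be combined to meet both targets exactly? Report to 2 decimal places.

Let a = lb of product A, b = lb of product B (per hectare).
K₂O: 0.315·a + 0.27·b = 151.9
P₂O₅: 0.09·a + 0.15·b = 61.18
Solving simultaneously: a = 273.046, b = 244.039.

273.05 lb product A, 244.04 lb product B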